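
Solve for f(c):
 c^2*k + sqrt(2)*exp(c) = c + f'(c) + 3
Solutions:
 f(c) = C1 + c^3*k/3 - c^2/2 - 3*c + sqrt(2)*exp(c)


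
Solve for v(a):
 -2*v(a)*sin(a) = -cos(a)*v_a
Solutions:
 v(a) = C1/cos(a)^2


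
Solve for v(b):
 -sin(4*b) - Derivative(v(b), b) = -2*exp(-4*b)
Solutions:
 v(b) = C1 + cos(4*b)/4 - exp(-4*b)/2


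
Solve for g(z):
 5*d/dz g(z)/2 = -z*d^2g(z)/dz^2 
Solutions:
 g(z) = C1 + C2/z^(3/2)


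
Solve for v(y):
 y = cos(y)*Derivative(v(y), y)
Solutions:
 v(y) = C1 + Integral(y/cos(y), y)


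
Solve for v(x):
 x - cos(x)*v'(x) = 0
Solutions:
 v(x) = C1 + Integral(x/cos(x), x)


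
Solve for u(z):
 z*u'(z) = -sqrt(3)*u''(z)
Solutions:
 u(z) = C1 + C2*erf(sqrt(2)*3^(3/4)*z/6)


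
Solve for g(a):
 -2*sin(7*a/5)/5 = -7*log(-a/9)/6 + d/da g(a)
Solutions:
 g(a) = C1 + 7*a*log(-a)/6 - 7*a*log(3)/3 - 7*a/6 + 2*cos(7*a/5)/7


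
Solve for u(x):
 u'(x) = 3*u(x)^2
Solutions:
 u(x) = -1/(C1 + 3*x)


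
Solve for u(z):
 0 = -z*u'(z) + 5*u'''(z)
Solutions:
 u(z) = C1 + Integral(C2*airyai(5^(2/3)*z/5) + C3*airybi(5^(2/3)*z/5), z)


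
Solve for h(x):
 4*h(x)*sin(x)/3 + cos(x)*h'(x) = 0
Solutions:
 h(x) = C1*cos(x)^(4/3)


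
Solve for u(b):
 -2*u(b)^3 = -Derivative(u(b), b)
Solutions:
 u(b) = -sqrt(2)*sqrt(-1/(C1 + 2*b))/2
 u(b) = sqrt(2)*sqrt(-1/(C1 + 2*b))/2


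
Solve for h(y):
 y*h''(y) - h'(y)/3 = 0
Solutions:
 h(y) = C1 + C2*y^(4/3)


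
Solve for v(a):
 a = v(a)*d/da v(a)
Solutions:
 v(a) = -sqrt(C1 + a^2)
 v(a) = sqrt(C1 + a^2)


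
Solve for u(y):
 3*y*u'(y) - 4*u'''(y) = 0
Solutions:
 u(y) = C1 + Integral(C2*airyai(6^(1/3)*y/2) + C3*airybi(6^(1/3)*y/2), y)


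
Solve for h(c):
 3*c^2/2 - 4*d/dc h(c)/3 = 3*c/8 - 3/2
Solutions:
 h(c) = C1 + 3*c^3/8 - 9*c^2/64 + 9*c/8


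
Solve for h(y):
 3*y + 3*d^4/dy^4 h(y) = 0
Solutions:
 h(y) = C1 + C2*y + C3*y^2 + C4*y^3 - y^5/120


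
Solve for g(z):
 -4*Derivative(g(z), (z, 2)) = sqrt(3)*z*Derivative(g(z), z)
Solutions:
 g(z) = C1 + C2*erf(sqrt(2)*3^(1/4)*z/4)


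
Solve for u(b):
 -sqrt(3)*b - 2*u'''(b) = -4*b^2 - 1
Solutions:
 u(b) = C1 + C2*b + C3*b^2 + b^5/30 - sqrt(3)*b^4/48 + b^3/12


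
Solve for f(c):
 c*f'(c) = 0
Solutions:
 f(c) = C1


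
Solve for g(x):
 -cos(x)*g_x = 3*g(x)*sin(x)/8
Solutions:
 g(x) = C1*cos(x)^(3/8)


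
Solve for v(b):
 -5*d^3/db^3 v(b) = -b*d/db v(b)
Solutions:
 v(b) = C1 + Integral(C2*airyai(5^(2/3)*b/5) + C3*airybi(5^(2/3)*b/5), b)


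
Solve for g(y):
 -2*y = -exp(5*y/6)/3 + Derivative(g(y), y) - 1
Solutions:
 g(y) = C1 - y^2 + y + 2*exp(5*y/6)/5


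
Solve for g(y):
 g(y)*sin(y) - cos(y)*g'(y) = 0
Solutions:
 g(y) = C1/cos(y)


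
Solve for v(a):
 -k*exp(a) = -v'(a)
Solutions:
 v(a) = C1 + k*exp(a)


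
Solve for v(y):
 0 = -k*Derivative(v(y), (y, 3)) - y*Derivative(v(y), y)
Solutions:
 v(y) = C1 + Integral(C2*airyai(y*(-1/k)^(1/3)) + C3*airybi(y*(-1/k)^(1/3)), y)


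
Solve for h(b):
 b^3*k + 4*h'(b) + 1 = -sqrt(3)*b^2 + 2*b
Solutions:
 h(b) = C1 - b^4*k/16 - sqrt(3)*b^3/12 + b^2/4 - b/4


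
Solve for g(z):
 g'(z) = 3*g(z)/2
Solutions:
 g(z) = C1*exp(3*z/2)


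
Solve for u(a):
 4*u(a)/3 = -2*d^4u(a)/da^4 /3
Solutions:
 u(a) = (C1*sin(2^(3/4)*a/2) + C2*cos(2^(3/4)*a/2))*exp(-2^(3/4)*a/2) + (C3*sin(2^(3/4)*a/2) + C4*cos(2^(3/4)*a/2))*exp(2^(3/4)*a/2)


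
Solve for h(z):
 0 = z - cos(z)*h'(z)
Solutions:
 h(z) = C1 + Integral(z/cos(z), z)


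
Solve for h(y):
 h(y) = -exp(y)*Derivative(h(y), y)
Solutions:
 h(y) = C1*exp(exp(-y))


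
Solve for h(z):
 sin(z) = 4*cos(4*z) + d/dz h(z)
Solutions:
 h(z) = C1 - sin(4*z) - cos(z)


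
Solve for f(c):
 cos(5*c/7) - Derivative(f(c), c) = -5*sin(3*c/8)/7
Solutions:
 f(c) = C1 + 7*sin(5*c/7)/5 - 40*cos(3*c/8)/21


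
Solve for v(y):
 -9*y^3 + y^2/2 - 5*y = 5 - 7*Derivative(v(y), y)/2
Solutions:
 v(y) = C1 + 9*y^4/14 - y^3/21 + 5*y^2/7 + 10*y/7


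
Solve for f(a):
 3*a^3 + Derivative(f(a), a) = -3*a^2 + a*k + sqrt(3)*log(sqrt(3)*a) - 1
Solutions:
 f(a) = C1 - 3*a^4/4 - a^3 + a^2*k/2 + sqrt(3)*a*log(a) - sqrt(3)*a - a + sqrt(3)*a*log(3)/2


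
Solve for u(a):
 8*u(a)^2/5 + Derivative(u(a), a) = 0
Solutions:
 u(a) = 5/(C1 + 8*a)


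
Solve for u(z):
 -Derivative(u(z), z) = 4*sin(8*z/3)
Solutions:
 u(z) = C1 + 3*cos(8*z/3)/2


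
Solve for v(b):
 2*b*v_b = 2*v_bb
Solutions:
 v(b) = C1 + C2*erfi(sqrt(2)*b/2)


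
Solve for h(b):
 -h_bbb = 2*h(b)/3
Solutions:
 h(b) = C3*exp(-2^(1/3)*3^(2/3)*b/3) + (C1*sin(2^(1/3)*3^(1/6)*b/2) + C2*cos(2^(1/3)*3^(1/6)*b/2))*exp(2^(1/3)*3^(2/3)*b/6)


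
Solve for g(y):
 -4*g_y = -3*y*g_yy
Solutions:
 g(y) = C1 + C2*y^(7/3)


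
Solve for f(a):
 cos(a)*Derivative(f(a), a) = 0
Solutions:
 f(a) = C1


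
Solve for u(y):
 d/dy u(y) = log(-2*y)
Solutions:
 u(y) = C1 + y*log(-y) + y*(-1 + log(2))


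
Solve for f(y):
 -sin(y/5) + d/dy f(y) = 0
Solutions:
 f(y) = C1 - 5*cos(y/5)


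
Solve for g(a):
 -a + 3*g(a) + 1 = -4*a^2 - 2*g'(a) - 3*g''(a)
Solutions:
 g(a) = -4*a^2/3 + 19*a/9 + (C1*sin(2*sqrt(2)*a/3) + C2*cos(2*sqrt(2)*a/3))*exp(-a/3) + 25/27


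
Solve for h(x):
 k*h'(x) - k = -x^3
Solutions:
 h(x) = C1 + x - x^4/(4*k)


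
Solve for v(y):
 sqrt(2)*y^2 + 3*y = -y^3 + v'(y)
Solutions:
 v(y) = C1 + y^4/4 + sqrt(2)*y^3/3 + 3*y^2/2


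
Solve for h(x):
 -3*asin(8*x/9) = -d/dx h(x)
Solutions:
 h(x) = C1 + 3*x*asin(8*x/9) + 3*sqrt(81 - 64*x^2)/8


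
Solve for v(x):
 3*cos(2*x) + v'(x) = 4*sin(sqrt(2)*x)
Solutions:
 v(x) = C1 - 3*sin(2*x)/2 - 2*sqrt(2)*cos(sqrt(2)*x)


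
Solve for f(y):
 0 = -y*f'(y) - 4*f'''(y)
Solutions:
 f(y) = C1 + Integral(C2*airyai(-2^(1/3)*y/2) + C3*airybi(-2^(1/3)*y/2), y)


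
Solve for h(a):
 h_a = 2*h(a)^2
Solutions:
 h(a) = -1/(C1 + 2*a)


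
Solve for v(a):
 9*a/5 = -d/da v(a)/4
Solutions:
 v(a) = C1 - 18*a^2/5


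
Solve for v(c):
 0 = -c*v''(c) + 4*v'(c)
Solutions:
 v(c) = C1 + C2*c^5


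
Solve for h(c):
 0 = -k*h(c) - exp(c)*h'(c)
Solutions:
 h(c) = C1*exp(k*exp(-c))


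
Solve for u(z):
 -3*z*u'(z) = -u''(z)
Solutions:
 u(z) = C1 + C2*erfi(sqrt(6)*z/2)


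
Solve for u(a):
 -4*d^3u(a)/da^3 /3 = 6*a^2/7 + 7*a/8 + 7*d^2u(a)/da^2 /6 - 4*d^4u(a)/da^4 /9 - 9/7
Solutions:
 u(a) = C1 + C2*a + C3*exp(a*(6 - sqrt(78))/4) + C4*exp(a*(6 + sqrt(78))/4) - 3*a^4/49 + 425*a^3/2744 - 624*a^2/2401


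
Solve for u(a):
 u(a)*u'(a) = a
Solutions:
 u(a) = -sqrt(C1 + a^2)
 u(a) = sqrt(C1 + a^2)


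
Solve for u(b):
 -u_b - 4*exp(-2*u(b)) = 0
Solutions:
 u(b) = log(-sqrt(C1 - 8*b))
 u(b) = log(C1 - 8*b)/2


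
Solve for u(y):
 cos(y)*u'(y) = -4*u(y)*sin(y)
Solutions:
 u(y) = C1*cos(y)^4


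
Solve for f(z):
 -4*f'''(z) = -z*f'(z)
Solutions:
 f(z) = C1 + Integral(C2*airyai(2^(1/3)*z/2) + C3*airybi(2^(1/3)*z/2), z)


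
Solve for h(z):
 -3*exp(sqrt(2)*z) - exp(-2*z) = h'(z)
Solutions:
 h(z) = C1 - 3*sqrt(2)*exp(sqrt(2)*z)/2 + exp(-2*z)/2


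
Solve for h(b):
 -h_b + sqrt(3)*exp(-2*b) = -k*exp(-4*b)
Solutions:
 h(b) = C1 - k*exp(-4*b)/4 - sqrt(3)*exp(-2*b)/2


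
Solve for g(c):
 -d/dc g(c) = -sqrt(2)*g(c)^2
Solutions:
 g(c) = -1/(C1 + sqrt(2)*c)


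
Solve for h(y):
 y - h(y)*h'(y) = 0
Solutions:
 h(y) = -sqrt(C1 + y^2)
 h(y) = sqrt(C1 + y^2)


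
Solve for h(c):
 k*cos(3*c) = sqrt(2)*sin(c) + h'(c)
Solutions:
 h(c) = C1 + k*sin(3*c)/3 + sqrt(2)*cos(c)


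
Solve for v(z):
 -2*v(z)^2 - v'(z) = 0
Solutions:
 v(z) = 1/(C1 + 2*z)


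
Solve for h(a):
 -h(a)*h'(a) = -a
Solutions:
 h(a) = -sqrt(C1 + a^2)
 h(a) = sqrt(C1 + a^2)


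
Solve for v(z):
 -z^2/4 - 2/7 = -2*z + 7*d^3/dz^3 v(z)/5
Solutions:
 v(z) = C1 + C2*z + C3*z^2 - z^5/336 + 5*z^4/84 - 5*z^3/147


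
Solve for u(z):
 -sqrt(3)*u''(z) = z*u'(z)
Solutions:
 u(z) = C1 + C2*erf(sqrt(2)*3^(3/4)*z/6)


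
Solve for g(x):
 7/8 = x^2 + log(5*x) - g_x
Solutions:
 g(x) = C1 + x^3/3 + x*log(x) - 15*x/8 + x*log(5)


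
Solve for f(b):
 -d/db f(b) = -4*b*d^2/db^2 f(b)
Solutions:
 f(b) = C1 + C2*b^(5/4)


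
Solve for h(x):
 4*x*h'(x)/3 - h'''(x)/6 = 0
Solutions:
 h(x) = C1 + Integral(C2*airyai(2*x) + C3*airybi(2*x), x)


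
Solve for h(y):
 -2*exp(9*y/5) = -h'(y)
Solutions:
 h(y) = C1 + 10*exp(9*y/5)/9


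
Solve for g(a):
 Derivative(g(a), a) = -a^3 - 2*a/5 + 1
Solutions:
 g(a) = C1 - a^4/4 - a^2/5 + a


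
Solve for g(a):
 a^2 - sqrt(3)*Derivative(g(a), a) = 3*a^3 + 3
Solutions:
 g(a) = C1 - sqrt(3)*a^4/4 + sqrt(3)*a^3/9 - sqrt(3)*a


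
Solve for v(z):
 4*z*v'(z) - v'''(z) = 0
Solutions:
 v(z) = C1 + Integral(C2*airyai(2^(2/3)*z) + C3*airybi(2^(2/3)*z), z)


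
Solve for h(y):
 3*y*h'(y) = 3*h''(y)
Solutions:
 h(y) = C1 + C2*erfi(sqrt(2)*y/2)


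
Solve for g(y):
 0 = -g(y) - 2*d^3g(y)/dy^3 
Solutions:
 g(y) = C3*exp(-2^(2/3)*y/2) + (C1*sin(2^(2/3)*sqrt(3)*y/4) + C2*cos(2^(2/3)*sqrt(3)*y/4))*exp(2^(2/3)*y/4)


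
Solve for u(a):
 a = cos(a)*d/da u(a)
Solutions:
 u(a) = C1 + Integral(a/cos(a), a)


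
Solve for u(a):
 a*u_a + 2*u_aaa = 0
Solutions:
 u(a) = C1 + Integral(C2*airyai(-2^(2/3)*a/2) + C3*airybi(-2^(2/3)*a/2), a)


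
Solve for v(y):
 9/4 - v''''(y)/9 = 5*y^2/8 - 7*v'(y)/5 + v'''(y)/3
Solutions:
 v(y) = C1 + C2*exp(-y*(10^(1/3)/(2*(3*sqrt(301) + 53)^(1/3)) + 1 + 10^(2/3)*(3*sqrt(301) + 53)^(1/3)/20))*sin(10^(1/3)*sqrt(3)*y*(-10^(1/3)*(3*sqrt(301) + 53)^(1/3) + 10/(3*sqrt(301) + 53)^(1/3))/20) + C3*exp(-y*(10^(1/3)/(2*(3*sqrt(301) + 53)^(1/3)) + 1 + 10^(2/3)*(3*sqrt(301) + 53)^(1/3)/20))*cos(10^(1/3)*sqrt(3)*y*(-10^(1/3)*(3*sqrt(301) + 53)^(1/3) + 10/(3*sqrt(301) + 53)^(1/3))/20) + C4*exp(y*(-1 + 10^(1/3)/(3*sqrt(301) + 53)^(1/3) + 10^(2/3)*(3*sqrt(301) + 53)^(1/3)/10)) + 25*y^3/168 - 205*y/147


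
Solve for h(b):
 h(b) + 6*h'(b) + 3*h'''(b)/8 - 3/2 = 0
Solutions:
 h(b) = C1*exp(6^(1/3)*b*(-8*3^(1/3)/(3 + sqrt(777))^(1/3) + 2^(1/3)*(3 + sqrt(777))^(1/3))/6)*sin(2^(1/3)*3^(1/6)*b*(4/(3 + sqrt(777))^(1/3) + 2^(1/3)*3^(2/3)*(3 + sqrt(777))^(1/3)/6)) + C2*exp(6^(1/3)*b*(-8*3^(1/3)/(3 + sqrt(777))^(1/3) + 2^(1/3)*(3 + sqrt(777))^(1/3))/6)*cos(2^(1/3)*3^(1/6)*b*(4/(3 + sqrt(777))^(1/3) + 2^(1/3)*3^(2/3)*(3 + sqrt(777))^(1/3)/6)) + C3*exp(-6^(1/3)*b*(-8*3^(1/3)/(3 + sqrt(777))^(1/3) + 2^(1/3)*(3 + sqrt(777))^(1/3))/3) + 3/2


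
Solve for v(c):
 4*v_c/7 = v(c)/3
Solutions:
 v(c) = C1*exp(7*c/12)


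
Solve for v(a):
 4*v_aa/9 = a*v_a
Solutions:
 v(a) = C1 + C2*erfi(3*sqrt(2)*a/4)


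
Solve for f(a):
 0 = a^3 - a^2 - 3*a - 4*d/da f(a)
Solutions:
 f(a) = C1 + a^4/16 - a^3/12 - 3*a^2/8


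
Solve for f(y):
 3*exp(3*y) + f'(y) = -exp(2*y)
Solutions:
 f(y) = C1 - exp(3*y) - exp(2*y)/2


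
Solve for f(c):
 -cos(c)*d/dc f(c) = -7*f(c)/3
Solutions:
 f(c) = C1*(sin(c) + 1)^(7/6)/(sin(c) - 1)^(7/6)


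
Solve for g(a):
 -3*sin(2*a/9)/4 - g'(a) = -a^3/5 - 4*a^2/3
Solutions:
 g(a) = C1 + a^4/20 + 4*a^3/9 + 27*cos(2*a/9)/8


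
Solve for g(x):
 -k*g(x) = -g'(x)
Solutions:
 g(x) = C1*exp(k*x)


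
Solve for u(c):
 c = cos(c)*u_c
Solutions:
 u(c) = C1 + Integral(c/cos(c), c)


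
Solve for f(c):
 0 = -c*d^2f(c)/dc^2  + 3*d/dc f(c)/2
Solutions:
 f(c) = C1 + C2*c^(5/2)


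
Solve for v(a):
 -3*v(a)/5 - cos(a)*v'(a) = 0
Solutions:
 v(a) = C1*(sin(a) - 1)^(3/10)/(sin(a) + 1)^(3/10)


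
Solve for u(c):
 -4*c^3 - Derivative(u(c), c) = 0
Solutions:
 u(c) = C1 - c^4


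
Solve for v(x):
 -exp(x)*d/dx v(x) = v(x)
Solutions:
 v(x) = C1*exp(exp(-x))


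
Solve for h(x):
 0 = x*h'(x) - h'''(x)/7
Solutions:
 h(x) = C1 + Integral(C2*airyai(7^(1/3)*x) + C3*airybi(7^(1/3)*x), x)


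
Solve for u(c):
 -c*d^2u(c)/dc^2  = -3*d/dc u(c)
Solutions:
 u(c) = C1 + C2*c^4


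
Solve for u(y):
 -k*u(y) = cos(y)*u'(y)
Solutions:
 u(y) = C1*exp(k*(log(sin(y) - 1) - log(sin(y) + 1))/2)


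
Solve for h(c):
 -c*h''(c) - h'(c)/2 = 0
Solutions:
 h(c) = C1 + C2*sqrt(c)


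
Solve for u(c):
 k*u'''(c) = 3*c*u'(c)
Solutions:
 u(c) = C1 + Integral(C2*airyai(3^(1/3)*c*(1/k)^(1/3)) + C3*airybi(3^(1/3)*c*(1/k)^(1/3)), c)


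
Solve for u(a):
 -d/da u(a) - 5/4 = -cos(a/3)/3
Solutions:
 u(a) = C1 - 5*a/4 + sin(a/3)


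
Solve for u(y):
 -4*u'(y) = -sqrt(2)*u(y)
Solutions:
 u(y) = C1*exp(sqrt(2)*y/4)


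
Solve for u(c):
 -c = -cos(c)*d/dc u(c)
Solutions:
 u(c) = C1 + Integral(c/cos(c), c)


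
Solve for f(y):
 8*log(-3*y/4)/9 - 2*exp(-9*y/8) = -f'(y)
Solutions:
 f(y) = C1 - 8*y*log(-y)/9 + 8*y*(-log(3) + 1 + 2*log(2))/9 - 16*exp(-9*y/8)/9


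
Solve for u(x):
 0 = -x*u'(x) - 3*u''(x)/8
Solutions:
 u(x) = C1 + C2*erf(2*sqrt(3)*x/3)


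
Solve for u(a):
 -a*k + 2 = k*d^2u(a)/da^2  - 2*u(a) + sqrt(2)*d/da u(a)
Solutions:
 u(a) = C1*exp(sqrt(2)*a*(sqrt(4*k + 1) - 1)/(2*k)) + C2*exp(-sqrt(2)*a*(sqrt(4*k + 1) + 1)/(2*k)) + a*k/2 + sqrt(2)*k/4 - 1


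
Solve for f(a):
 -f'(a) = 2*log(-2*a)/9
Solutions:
 f(a) = C1 - 2*a*log(-a)/9 + 2*a*(1 - log(2))/9


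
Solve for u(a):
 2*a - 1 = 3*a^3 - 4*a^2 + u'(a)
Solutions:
 u(a) = C1 - 3*a^4/4 + 4*a^3/3 + a^2 - a


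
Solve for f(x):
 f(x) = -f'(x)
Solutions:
 f(x) = C1*exp(-x)


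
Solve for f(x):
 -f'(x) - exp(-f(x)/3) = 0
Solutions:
 f(x) = 3*log(C1 - x/3)


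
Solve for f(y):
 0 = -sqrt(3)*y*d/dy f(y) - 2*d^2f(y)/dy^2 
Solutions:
 f(y) = C1 + C2*erf(3^(1/4)*y/2)


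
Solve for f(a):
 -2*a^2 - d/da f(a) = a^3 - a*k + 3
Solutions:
 f(a) = C1 - a^4/4 - 2*a^3/3 + a^2*k/2 - 3*a


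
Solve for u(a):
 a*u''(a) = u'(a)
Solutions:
 u(a) = C1 + C2*a^2


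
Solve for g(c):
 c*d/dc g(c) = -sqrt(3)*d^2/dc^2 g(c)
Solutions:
 g(c) = C1 + C2*erf(sqrt(2)*3^(3/4)*c/6)


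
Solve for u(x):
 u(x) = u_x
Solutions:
 u(x) = C1*exp(x)


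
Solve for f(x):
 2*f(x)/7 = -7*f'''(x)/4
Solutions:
 f(x) = C3*exp(-2*7^(1/3)*x/7) + (C1*sin(sqrt(3)*7^(1/3)*x/7) + C2*cos(sqrt(3)*7^(1/3)*x/7))*exp(7^(1/3)*x/7)


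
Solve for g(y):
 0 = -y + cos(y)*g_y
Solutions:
 g(y) = C1 + Integral(y/cos(y), y)


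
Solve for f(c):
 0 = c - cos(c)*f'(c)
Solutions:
 f(c) = C1 + Integral(c/cos(c), c)


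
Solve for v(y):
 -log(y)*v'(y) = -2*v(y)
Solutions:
 v(y) = C1*exp(2*li(y))


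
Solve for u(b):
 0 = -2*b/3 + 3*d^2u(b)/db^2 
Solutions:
 u(b) = C1 + C2*b + b^3/27


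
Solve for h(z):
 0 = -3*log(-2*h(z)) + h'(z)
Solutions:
 -Integral(1/(log(-_y) + log(2)), (_y, h(z)))/3 = C1 - z


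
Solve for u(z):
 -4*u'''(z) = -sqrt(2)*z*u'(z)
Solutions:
 u(z) = C1 + Integral(C2*airyai(sqrt(2)*z/2) + C3*airybi(sqrt(2)*z/2), z)


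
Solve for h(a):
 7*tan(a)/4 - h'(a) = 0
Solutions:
 h(a) = C1 - 7*log(cos(a))/4


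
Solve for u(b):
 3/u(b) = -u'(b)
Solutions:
 u(b) = -sqrt(C1 - 6*b)
 u(b) = sqrt(C1 - 6*b)


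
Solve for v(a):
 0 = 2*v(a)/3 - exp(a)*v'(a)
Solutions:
 v(a) = C1*exp(-2*exp(-a)/3)


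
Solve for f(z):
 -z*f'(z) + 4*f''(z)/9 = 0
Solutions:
 f(z) = C1 + C2*erfi(3*sqrt(2)*z/4)


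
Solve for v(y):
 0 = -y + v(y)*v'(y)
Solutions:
 v(y) = -sqrt(C1 + y^2)
 v(y) = sqrt(C1 + y^2)


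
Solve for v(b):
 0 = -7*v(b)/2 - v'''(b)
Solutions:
 v(b) = C3*exp(-2^(2/3)*7^(1/3)*b/2) + (C1*sin(2^(2/3)*sqrt(3)*7^(1/3)*b/4) + C2*cos(2^(2/3)*sqrt(3)*7^(1/3)*b/4))*exp(2^(2/3)*7^(1/3)*b/4)


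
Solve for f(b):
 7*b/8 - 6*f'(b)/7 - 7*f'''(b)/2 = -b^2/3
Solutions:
 f(b) = C1 + C2*sin(2*sqrt(3)*b/7) + C3*cos(2*sqrt(3)*b/7) + 7*b^3/54 + 49*b^2/96 - 343*b/108


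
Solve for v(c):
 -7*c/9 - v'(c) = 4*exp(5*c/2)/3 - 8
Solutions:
 v(c) = C1 - 7*c^2/18 + 8*c - 8*exp(5*c/2)/15


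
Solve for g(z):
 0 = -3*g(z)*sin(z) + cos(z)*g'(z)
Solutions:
 g(z) = C1/cos(z)^3


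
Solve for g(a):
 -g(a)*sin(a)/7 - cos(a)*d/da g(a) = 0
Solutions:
 g(a) = C1*cos(a)^(1/7)


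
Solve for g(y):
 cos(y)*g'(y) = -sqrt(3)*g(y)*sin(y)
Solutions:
 g(y) = C1*cos(y)^(sqrt(3))


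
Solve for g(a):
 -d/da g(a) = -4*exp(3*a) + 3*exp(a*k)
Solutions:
 g(a) = C1 + 4*exp(3*a)/3 - 3*exp(a*k)/k


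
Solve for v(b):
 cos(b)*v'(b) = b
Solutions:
 v(b) = C1 + Integral(b/cos(b), b)


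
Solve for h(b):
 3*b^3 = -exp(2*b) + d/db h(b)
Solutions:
 h(b) = C1 + 3*b^4/4 + exp(2*b)/2


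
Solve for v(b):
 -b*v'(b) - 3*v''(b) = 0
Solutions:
 v(b) = C1 + C2*erf(sqrt(6)*b/6)


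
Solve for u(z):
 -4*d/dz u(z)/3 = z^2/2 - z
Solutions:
 u(z) = C1 - z^3/8 + 3*z^2/8


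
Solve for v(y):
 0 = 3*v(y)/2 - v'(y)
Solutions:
 v(y) = C1*exp(3*y/2)


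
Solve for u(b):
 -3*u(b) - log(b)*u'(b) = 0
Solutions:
 u(b) = C1*exp(-3*li(b))


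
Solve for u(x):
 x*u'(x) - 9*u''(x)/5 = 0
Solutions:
 u(x) = C1 + C2*erfi(sqrt(10)*x/6)


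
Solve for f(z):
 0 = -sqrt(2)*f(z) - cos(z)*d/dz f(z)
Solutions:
 f(z) = C1*(sin(z) - 1)^(sqrt(2)/2)/(sin(z) + 1)^(sqrt(2)/2)


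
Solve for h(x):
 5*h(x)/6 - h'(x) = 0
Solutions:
 h(x) = C1*exp(5*x/6)


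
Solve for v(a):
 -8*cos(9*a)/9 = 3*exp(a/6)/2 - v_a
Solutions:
 v(a) = C1 + 9*exp(a/6) + 8*sin(9*a)/81


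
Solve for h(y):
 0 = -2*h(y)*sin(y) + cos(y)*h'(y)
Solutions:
 h(y) = C1/cos(y)^2


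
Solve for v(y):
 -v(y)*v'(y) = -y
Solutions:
 v(y) = -sqrt(C1 + y^2)
 v(y) = sqrt(C1 + y^2)


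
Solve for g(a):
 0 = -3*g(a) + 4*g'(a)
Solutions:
 g(a) = C1*exp(3*a/4)


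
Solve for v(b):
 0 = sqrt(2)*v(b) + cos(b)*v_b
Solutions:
 v(b) = C1*(sin(b) - 1)^(sqrt(2)/2)/(sin(b) + 1)^(sqrt(2)/2)


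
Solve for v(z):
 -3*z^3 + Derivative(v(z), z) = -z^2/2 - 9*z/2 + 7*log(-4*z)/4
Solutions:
 v(z) = C1 + 3*z^4/4 - z^3/6 - 9*z^2/4 + 7*z*log(-z)/4 + 7*z*(-1 + 2*log(2))/4


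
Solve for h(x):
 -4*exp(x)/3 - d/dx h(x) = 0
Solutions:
 h(x) = C1 - 4*exp(x)/3


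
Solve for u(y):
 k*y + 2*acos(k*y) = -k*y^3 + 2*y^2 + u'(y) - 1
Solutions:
 u(y) = C1 + k*y^4/4 + k*y^2/2 - 2*y^3/3 + y + 2*Piecewise((y*acos(k*y) - sqrt(-k^2*y^2 + 1)/k, Ne(k, 0)), (pi*y/2, True))


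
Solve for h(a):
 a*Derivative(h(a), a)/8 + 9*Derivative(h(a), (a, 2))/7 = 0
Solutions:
 h(a) = C1 + C2*erf(sqrt(7)*a/12)


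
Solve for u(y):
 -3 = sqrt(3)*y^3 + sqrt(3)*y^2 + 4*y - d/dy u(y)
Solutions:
 u(y) = C1 + sqrt(3)*y^4/4 + sqrt(3)*y^3/3 + 2*y^2 + 3*y


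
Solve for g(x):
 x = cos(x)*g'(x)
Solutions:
 g(x) = C1 + Integral(x/cos(x), x)


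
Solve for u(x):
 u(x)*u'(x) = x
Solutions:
 u(x) = -sqrt(C1 + x^2)
 u(x) = sqrt(C1 + x^2)


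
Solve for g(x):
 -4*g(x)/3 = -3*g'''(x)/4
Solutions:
 g(x) = C3*exp(2*6^(1/3)*x/3) + (C1*sin(2^(1/3)*3^(5/6)*x/3) + C2*cos(2^(1/3)*3^(5/6)*x/3))*exp(-6^(1/3)*x/3)


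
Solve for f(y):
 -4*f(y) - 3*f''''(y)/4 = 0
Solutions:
 f(y) = (C1*sin(sqrt(2)*3^(3/4)*y/3) + C2*cos(sqrt(2)*3^(3/4)*y/3))*exp(-sqrt(2)*3^(3/4)*y/3) + (C3*sin(sqrt(2)*3^(3/4)*y/3) + C4*cos(sqrt(2)*3^(3/4)*y/3))*exp(sqrt(2)*3^(3/4)*y/3)


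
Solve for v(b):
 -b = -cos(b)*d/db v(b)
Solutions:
 v(b) = C1 + Integral(b/cos(b), b)


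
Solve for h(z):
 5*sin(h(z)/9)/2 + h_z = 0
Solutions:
 5*z/2 + 9*log(cos(h(z)/9) - 1)/2 - 9*log(cos(h(z)/9) + 1)/2 = C1


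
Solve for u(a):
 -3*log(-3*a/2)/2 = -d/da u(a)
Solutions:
 u(a) = C1 + 3*a*log(-a)/2 + 3*a*(-1 - log(2) + log(3))/2


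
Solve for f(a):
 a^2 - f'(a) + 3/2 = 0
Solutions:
 f(a) = C1 + a^3/3 + 3*a/2


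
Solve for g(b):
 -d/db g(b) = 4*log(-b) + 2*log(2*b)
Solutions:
 g(b) = C1 - 6*b*log(b) + 2*b*(-log(2) + 3 - 2*I*pi)


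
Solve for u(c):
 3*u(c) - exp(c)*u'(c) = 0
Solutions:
 u(c) = C1*exp(-3*exp(-c))


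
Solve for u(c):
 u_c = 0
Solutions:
 u(c) = C1


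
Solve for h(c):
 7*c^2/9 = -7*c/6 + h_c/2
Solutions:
 h(c) = C1 + 14*c^3/27 + 7*c^2/6


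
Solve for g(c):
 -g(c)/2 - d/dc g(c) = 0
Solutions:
 g(c) = C1*exp(-c/2)


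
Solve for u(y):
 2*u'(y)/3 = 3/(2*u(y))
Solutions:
 u(y) = -sqrt(C1 + 18*y)/2
 u(y) = sqrt(C1 + 18*y)/2


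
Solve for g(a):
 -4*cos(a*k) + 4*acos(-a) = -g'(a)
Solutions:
 g(a) = C1 - 4*a*acos(-a) - 4*sqrt(1 - a^2) + 4*Piecewise((sin(a*k)/k, Ne(k, 0)), (a, True))


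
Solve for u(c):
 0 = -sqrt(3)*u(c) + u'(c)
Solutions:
 u(c) = C1*exp(sqrt(3)*c)


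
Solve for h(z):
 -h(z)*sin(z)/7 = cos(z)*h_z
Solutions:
 h(z) = C1*cos(z)^(1/7)


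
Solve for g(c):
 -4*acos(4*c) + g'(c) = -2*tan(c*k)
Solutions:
 g(c) = C1 + 4*c*acos(4*c) - sqrt(1 - 16*c^2) - 2*Piecewise((-log(cos(c*k))/k, Ne(k, 0)), (0, True))


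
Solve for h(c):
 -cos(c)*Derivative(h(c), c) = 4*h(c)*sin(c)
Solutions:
 h(c) = C1*cos(c)^4


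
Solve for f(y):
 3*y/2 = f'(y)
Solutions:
 f(y) = C1 + 3*y^2/4


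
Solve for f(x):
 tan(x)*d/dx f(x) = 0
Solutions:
 f(x) = C1


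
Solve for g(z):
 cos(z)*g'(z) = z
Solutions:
 g(z) = C1 + Integral(z/cos(z), z)


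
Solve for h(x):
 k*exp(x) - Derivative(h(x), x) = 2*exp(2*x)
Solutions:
 h(x) = C1 + k*exp(x) - exp(2*x)


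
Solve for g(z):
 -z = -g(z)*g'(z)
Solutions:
 g(z) = -sqrt(C1 + z^2)
 g(z) = sqrt(C1 + z^2)


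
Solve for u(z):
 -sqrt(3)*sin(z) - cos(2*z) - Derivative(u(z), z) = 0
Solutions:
 u(z) = C1 - sin(2*z)/2 + sqrt(3)*cos(z)


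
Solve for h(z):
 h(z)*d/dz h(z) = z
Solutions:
 h(z) = -sqrt(C1 + z^2)
 h(z) = sqrt(C1 + z^2)


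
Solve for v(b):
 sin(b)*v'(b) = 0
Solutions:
 v(b) = C1


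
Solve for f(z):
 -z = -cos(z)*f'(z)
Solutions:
 f(z) = C1 + Integral(z/cos(z), z)


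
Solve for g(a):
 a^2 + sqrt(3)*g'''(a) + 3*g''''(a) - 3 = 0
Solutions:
 g(a) = C1 + C2*a + C3*a^2 + C4*exp(-sqrt(3)*a/3) - sqrt(3)*a^5/180 + a^4/12 - sqrt(3)*a^3/6


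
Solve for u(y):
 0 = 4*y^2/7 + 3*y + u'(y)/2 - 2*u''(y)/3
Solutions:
 u(y) = C1 + C2*exp(3*y/4) - 8*y^3/21 - 95*y^2/21 - 760*y/63


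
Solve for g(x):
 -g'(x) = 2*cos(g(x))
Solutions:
 g(x) = pi - asin((C1 + exp(4*x))/(C1 - exp(4*x)))
 g(x) = asin((C1 + exp(4*x))/(C1 - exp(4*x)))


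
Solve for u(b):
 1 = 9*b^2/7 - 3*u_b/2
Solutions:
 u(b) = C1 + 2*b^3/7 - 2*b/3


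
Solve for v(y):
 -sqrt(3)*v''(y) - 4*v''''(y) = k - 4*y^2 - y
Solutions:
 v(y) = C1 + C2*y + C3*sin(3^(1/4)*y/2) + C4*cos(3^(1/4)*y/2) + sqrt(3)*y^4/9 + sqrt(3)*y^3/18 + y^2*(-sqrt(3)*k - 32)/6


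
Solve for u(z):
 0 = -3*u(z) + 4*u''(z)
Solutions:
 u(z) = C1*exp(-sqrt(3)*z/2) + C2*exp(sqrt(3)*z/2)


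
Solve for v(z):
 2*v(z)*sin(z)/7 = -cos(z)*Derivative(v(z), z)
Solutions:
 v(z) = C1*cos(z)^(2/7)


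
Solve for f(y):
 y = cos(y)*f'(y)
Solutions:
 f(y) = C1 + Integral(y/cos(y), y)


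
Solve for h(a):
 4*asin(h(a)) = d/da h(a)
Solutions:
 Integral(1/asin(_y), (_y, h(a))) = C1 + 4*a


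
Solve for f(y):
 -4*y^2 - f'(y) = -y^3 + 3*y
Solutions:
 f(y) = C1 + y^4/4 - 4*y^3/3 - 3*y^2/2


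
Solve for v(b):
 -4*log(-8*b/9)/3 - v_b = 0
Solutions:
 v(b) = C1 - 4*b*log(-b)/3 + b*(-4*log(2) + 4/3 + 8*log(3)/3)


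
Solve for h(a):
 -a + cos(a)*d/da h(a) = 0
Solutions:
 h(a) = C1 + Integral(a/cos(a), a)


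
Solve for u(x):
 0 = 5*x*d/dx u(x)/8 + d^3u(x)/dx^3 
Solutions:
 u(x) = C1 + Integral(C2*airyai(-5^(1/3)*x/2) + C3*airybi(-5^(1/3)*x/2), x)


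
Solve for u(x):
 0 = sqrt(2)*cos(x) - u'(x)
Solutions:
 u(x) = C1 + sqrt(2)*sin(x)


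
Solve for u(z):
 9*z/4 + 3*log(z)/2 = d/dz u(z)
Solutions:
 u(z) = C1 + 9*z^2/8 + 3*z*log(z)/2 - 3*z/2


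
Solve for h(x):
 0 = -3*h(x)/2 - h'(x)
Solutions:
 h(x) = C1*exp(-3*x/2)


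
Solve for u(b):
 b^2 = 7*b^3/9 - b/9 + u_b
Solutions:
 u(b) = C1 - 7*b^4/36 + b^3/3 + b^2/18


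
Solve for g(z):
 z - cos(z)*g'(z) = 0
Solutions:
 g(z) = C1 + Integral(z/cos(z), z)


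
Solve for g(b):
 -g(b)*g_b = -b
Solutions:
 g(b) = -sqrt(C1 + b^2)
 g(b) = sqrt(C1 + b^2)


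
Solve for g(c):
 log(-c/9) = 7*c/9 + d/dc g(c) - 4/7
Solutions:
 g(c) = C1 - 7*c^2/18 + c*log(-c) + c*(-2*log(3) - 3/7)


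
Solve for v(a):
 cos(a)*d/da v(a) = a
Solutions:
 v(a) = C1 + Integral(a/cos(a), a)


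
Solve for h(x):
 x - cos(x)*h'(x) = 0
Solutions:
 h(x) = C1 + Integral(x/cos(x), x)


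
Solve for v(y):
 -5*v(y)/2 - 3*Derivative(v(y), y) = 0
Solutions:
 v(y) = C1*exp(-5*y/6)


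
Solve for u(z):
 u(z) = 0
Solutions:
 u(z) = 0


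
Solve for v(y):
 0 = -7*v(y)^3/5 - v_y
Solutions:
 v(y) = -sqrt(10)*sqrt(-1/(C1 - 7*y))/2
 v(y) = sqrt(10)*sqrt(-1/(C1 - 7*y))/2


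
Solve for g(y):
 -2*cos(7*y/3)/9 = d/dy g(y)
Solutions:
 g(y) = C1 - 2*sin(7*y/3)/21


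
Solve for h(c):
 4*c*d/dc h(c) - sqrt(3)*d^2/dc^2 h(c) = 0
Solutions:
 h(c) = C1 + C2*erfi(sqrt(2)*3^(3/4)*c/3)


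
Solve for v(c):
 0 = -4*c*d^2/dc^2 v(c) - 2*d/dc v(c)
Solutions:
 v(c) = C1 + C2*sqrt(c)


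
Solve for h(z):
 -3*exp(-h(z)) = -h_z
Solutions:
 h(z) = log(C1 + 3*z)


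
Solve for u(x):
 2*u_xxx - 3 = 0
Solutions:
 u(x) = C1 + C2*x + C3*x^2 + x^3/4


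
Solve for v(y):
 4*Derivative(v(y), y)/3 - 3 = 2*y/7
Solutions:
 v(y) = C1 + 3*y^2/28 + 9*y/4


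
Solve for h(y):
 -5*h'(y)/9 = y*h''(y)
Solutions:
 h(y) = C1 + C2*y^(4/9)


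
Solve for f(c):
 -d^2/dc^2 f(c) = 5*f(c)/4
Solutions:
 f(c) = C1*sin(sqrt(5)*c/2) + C2*cos(sqrt(5)*c/2)


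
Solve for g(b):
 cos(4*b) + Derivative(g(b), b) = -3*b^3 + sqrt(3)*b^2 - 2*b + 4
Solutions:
 g(b) = C1 - 3*b^4/4 + sqrt(3)*b^3/3 - b^2 + 4*b - sin(4*b)/4


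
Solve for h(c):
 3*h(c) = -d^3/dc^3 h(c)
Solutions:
 h(c) = C3*exp(-3^(1/3)*c) + (C1*sin(3^(5/6)*c/2) + C2*cos(3^(5/6)*c/2))*exp(3^(1/3)*c/2)


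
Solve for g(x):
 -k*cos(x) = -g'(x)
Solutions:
 g(x) = C1 + k*sin(x)


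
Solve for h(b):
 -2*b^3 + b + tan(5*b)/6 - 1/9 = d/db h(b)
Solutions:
 h(b) = C1 - b^4/2 + b^2/2 - b/9 - log(cos(5*b))/30


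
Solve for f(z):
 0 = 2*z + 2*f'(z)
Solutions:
 f(z) = C1 - z^2/2


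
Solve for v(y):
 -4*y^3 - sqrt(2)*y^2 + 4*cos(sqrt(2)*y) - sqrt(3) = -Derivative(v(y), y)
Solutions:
 v(y) = C1 + y^4 + sqrt(2)*y^3/3 + sqrt(3)*y - 2*sqrt(2)*sin(sqrt(2)*y)


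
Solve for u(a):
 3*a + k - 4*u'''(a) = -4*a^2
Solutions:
 u(a) = C1 + C2*a + C3*a^2 + a^5/60 + a^4/32 + a^3*k/24


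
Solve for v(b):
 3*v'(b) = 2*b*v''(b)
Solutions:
 v(b) = C1 + C2*b^(5/2)


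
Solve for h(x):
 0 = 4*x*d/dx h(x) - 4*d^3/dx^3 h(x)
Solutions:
 h(x) = C1 + Integral(C2*airyai(x) + C3*airybi(x), x)


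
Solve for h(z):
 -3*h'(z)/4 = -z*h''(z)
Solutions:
 h(z) = C1 + C2*z^(7/4)


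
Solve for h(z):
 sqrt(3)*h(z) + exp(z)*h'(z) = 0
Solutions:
 h(z) = C1*exp(sqrt(3)*exp(-z))


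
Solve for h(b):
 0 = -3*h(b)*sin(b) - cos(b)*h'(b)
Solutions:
 h(b) = C1*cos(b)^3


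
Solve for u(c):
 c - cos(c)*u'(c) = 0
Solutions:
 u(c) = C1 + Integral(c/cos(c), c)


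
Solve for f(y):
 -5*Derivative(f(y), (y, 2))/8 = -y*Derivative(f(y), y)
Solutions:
 f(y) = C1 + C2*erfi(2*sqrt(5)*y/5)


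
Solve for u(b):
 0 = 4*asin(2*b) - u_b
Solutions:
 u(b) = C1 + 4*b*asin(2*b) + 2*sqrt(1 - 4*b^2)


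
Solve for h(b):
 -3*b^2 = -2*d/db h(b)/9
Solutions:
 h(b) = C1 + 9*b^3/2


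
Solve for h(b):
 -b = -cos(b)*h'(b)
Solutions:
 h(b) = C1 + Integral(b/cos(b), b)


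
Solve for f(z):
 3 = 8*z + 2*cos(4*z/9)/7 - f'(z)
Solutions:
 f(z) = C1 + 4*z^2 - 3*z + 9*sin(4*z/9)/14


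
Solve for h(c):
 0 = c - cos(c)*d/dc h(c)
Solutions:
 h(c) = C1 + Integral(c/cos(c), c)


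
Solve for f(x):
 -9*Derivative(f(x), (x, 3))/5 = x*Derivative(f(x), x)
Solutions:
 f(x) = C1 + Integral(C2*airyai(-15^(1/3)*x/3) + C3*airybi(-15^(1/3)*x/3), x)


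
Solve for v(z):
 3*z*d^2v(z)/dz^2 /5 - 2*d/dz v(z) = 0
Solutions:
 v(z) = C1 + C2*z^(13/3)


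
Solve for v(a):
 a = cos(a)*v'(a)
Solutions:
 v(a) = C1 + Integral(a/cos(a), a)


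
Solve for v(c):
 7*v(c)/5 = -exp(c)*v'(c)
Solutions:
 v(c) = C1*exp(7*exp(-c)/5)


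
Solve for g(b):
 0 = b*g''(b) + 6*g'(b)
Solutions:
 g(b) = C1 + C2/b^5


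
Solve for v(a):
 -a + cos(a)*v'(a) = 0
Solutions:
 v(a) = C1 + Integral(a/cos(a), a)


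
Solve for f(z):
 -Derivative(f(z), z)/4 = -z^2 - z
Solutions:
 f(z) = C1 + 4*z^3/3 + 2*z^2


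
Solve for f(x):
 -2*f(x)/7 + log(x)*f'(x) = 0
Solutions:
 f(x) = C1*exp(2*li(x)/7)


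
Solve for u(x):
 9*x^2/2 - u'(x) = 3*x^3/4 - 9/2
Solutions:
 u(x) = C1 - 3*x^4/16 + 3*x^3/2 + 9*x/2


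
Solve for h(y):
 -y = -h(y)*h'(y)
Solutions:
 h(y) = -sqrt(C1 + y^2)
 h(y) = sqrt(C1 + y^2)


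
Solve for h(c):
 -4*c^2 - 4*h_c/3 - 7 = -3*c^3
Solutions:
 h(c) = C1 + 9*c^4/16 - c^3 - 21*c/4


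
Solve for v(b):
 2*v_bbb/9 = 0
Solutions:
 v(b) = C1 + C2*b + C3*b^2


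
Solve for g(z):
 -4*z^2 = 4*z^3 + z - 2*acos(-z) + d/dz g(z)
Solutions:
 g(z) = C1 - z^4 - 4*z^3/3 - z^2/2 + 2*z*acos(-z) + 2*sqrt(1 - z^2)


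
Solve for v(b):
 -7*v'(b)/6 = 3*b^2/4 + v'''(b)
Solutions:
 v(b) = C1 + C2*sin(sqrt(42)*b/6) + C3*cos(sqrt(42)*b/6) - 3*b^3/14 + 54*b/49


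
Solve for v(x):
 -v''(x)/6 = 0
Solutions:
 v(x) = C1 + C2*x


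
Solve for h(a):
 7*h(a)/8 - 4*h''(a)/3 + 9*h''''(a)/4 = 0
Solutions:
 h(a) = (C1*sin(2^(3/4)*sqrt(3)*7^(1/4)*a*sin(atan(sqrt(878)/16)/2)/6) + C2*cos(2^(3/4)*sqrt(3)*7^(1/4)*a*sin(atan(sqrt(878)/16)/2)/6))*exp(-2^(3/4)*sqrt(3)*7^(1/4)*a*cos(atan(sqrt(878)/16)/2)/6) + (C3*sin(2^(3/4)*sqrt(3)*7^(1/4)*a*sin(atan(sqrt(878)/16)/2)/6) + C4*cos(2^(3/4)*sqrt(3)*7^(1/4)*a*sin(atan(sqrt(878)/16)/2)/6))*exp(2^(3/4)*sqrt(3)*7^(1/4)*a*cos(atan(sqrt(878)/16)/2)/6)


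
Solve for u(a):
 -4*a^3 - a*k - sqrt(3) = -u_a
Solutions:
 u(a) = C1 + a^4 + a^2*k/2 + sqrt(3)*a


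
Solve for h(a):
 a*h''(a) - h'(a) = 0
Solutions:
 h(a) = C1 + C2*a^2


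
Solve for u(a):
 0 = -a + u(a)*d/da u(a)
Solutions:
 u(a) = -sqrt(C1 + a^2)
 u(a) = sqrt(C1 + a^2)


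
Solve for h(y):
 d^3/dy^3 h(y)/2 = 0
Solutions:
 h(y) = C1 + C2*y + C3*y^2


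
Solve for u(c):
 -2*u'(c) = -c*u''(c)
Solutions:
 u(c) = C1 + C2*c^3


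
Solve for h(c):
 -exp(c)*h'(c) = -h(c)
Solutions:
 h(c) = C1*exp(-exp(-c))


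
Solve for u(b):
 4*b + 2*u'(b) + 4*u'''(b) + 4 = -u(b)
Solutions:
 u(b) = C1*exp(-3^(1/3)*b*(-(9 + sqrt(105))^(1/3) + 2*3^(1/3)/(9 + sqrt(105))^(1/3))/12)*sin(3^(1/6)*b*(6/(9 + sqrt(105))^(1/3) + 3^(2/3)*(9 + sqrt(105))^(1/3))/12) + C2*exp(-3^(1/3)*b*(-(9 + sqrt(105))^(1/3) + 2*3^(1/3)/(9 + sqrt(105))^(1/3))/12)*cos(3^(1/6)*b*(6/(9 + sqrt(105))^(1/3) + 3^(2/3)*(9 + sqrt(105))^(1/3))/12) + C3*exp(3^(1/3)*b*(-(9 + sqrt(105))^(1/3) + 2*3^(1/3)/(9 + sqrt(105))^(1/3))/6) - 4*b + 4


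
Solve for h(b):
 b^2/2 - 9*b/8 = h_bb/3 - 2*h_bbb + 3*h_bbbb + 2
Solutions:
 h(b) = C1 + C4*exp(b/3) + b^4/8 + 39*b^3/16 + 219*b^2/8 + b*(C2 + C3*exp(b)^(1/3))


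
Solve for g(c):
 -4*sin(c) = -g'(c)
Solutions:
 g(c) = C1 - 4*cos(c)


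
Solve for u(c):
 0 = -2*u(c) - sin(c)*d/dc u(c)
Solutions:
 u(c) = C1*(cos(c) + 1)/(cos(c) - 1)


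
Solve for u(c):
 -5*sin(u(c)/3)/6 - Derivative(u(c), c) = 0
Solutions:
 5*c/6 + 3*log(cos(u(c)/3) - 1)/2 - 3*log(cos(u(c)/3) + 1)/2 = C1


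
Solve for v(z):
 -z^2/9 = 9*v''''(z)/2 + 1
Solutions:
 v(z) = C1 + C2*z + C3*z^2 + C4*z^3 - z^6/14580 - z^4/108


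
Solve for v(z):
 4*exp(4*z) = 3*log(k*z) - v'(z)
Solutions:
 v(z) = C1 + 3*z*log(k*z) - 3*z - exp(4*z)


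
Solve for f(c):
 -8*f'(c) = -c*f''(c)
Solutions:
 f(c) = C1 + C2*c^9


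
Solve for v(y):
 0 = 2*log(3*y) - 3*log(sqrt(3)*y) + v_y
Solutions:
 v(y) = C1 + y*log(y) - y - y*log(3)/2


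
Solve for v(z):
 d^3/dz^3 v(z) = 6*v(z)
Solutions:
 v(z) = C3*exp(6^(1/3)*z) + (C1*sin(2^(1/3)*3^(5/6)*z/2) + C2*cos(2^(1/3)*3^(5/6)*z/2))*exp(-6^(1/3)*z/2)


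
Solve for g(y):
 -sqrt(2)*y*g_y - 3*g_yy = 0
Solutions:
 g(y) = C1 + C2*erf(2^(3/4)*sqrt(3)*y/6)


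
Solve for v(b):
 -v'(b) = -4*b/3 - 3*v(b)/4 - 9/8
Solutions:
 v(b) = C1*exp(3*b/4) - 16*b/9 - 209/54


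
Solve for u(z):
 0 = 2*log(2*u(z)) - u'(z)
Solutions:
 -Integral(1/(log(_y) + log(2)), (_y, u(z)))/2 = C1 - z


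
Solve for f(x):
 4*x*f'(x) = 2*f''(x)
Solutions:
 f(x) = C1 + C2*erfi(x)


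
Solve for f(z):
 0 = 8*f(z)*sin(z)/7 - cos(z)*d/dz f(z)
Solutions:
 f(z) = C1/cos(z)^(8/7)


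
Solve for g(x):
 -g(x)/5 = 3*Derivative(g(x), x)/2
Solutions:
 g(x) = C1*exp(-2*x/15)


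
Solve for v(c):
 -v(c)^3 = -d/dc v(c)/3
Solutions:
 v(c) = -sqrt(2)*sqrt(-1/(C1 + 3*c))/2
 v(c) = sqrt(2)*sqrt(-1/(C1 + 3*c))/2


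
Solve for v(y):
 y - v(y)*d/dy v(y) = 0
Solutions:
 v(y) = -sqrt(C1 + y^2)
 v(y) = sqrt(C1 + y^2)


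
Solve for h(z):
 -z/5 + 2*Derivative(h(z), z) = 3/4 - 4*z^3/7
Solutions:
 h(z) = C1 - z^4/14 + z^2/20 + 3*z/8


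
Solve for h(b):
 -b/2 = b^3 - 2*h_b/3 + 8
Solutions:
 h(b) = C1 + 3*b^4/8 + 3*b^2/8 + 12*b


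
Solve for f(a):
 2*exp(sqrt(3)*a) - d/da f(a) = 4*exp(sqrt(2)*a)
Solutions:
 f(a) = C1 - 2*sqrt(2)*exp(sqrt(2)*a) + 2*sqrt(3)*exp(sqrt(3)*a)/3


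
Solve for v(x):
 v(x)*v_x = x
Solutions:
 v(x) = -sqrt(C1 + x^2)
 v(x) = sqrt(C1 + x^2)


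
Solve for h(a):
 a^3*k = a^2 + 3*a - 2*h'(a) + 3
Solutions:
 h(a) = C1 - a^4*k/8 + a^3/6 + 3*a^2/4 + 3*a/2


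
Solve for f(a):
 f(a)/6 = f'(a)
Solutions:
 f(a) = C1*exp(a/6)


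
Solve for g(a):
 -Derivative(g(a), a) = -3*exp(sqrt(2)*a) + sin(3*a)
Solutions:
 g(a) = C1 + 3*sqrt(2)*exp(sqrt(2)*a)/2 + cos(3*a)/3


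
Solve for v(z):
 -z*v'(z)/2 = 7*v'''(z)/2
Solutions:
 v(z) = C1 + Integral(C2*airyai(-7^(2/3)*z/7) + C3*airybi(-7^(2/3)*z/7), z)


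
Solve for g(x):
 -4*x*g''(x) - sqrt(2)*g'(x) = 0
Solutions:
 g(x) = C1 + C2*x^(1 - sqrt(2)/4)


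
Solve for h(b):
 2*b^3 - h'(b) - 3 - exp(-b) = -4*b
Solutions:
 h(b) = C1 + b^4/2 + 2*b^2 - 3*b + exp(-b)


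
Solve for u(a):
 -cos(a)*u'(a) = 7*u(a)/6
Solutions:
 u(a) = C1*(sin(a) - 1)^(7/12)/(sin(a) + 1)^(7/12)


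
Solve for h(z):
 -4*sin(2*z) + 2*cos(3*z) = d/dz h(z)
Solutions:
 h(z) = C1 + 2*sin(3*z)/3 + 2*cos(2*z)


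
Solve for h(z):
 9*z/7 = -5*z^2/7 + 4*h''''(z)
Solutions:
 h(z) = C1 + C2*z + C3*z^2 + C4*z^3 + z^6/2016 + 3*z^5/1120


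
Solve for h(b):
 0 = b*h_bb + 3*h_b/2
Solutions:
 h(b) = C1 + C2/sqrt(b)


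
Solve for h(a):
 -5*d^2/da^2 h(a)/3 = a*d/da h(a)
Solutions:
 h(a) = C1 + C2*erf(sqrt(30)*a/10)


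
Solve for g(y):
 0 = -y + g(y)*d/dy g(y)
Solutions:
 g(y) = -sqrt(C1 + y^2)
 g(y) = sqrt(C1 + y^2)


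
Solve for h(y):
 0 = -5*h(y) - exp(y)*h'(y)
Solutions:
 h(y) = C1*exp(5*exp(-y))


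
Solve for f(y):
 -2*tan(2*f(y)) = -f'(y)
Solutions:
 f(y) = -asin(C1*exp(4*y))/2 + pi/2
 f(y) = asin(C1*exp(4*y))/2


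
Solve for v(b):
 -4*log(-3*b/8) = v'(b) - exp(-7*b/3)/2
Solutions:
 v(b) = C1 - 4*b*log(-b) + 4*b*(-log(3) + 1 + 3*log(2)) - 3*exp(-7*b/3)/14


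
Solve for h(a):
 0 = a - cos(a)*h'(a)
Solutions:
 h(a) = C1 + Integral(a/cos(a), a)


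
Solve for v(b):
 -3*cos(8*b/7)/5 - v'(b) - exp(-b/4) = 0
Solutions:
 v(b) = C1 - 21*sin(8*b/7)/40 + 4*exp(-b/4)


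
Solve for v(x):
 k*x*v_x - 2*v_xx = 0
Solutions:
 v(x) = Piecewise((-sqrt(pi)*C1*erf(x*sqrt(-k)/2)/sqrt(-k) - C2, (k > 0) | (k < 0)), (-C1*x - C2, True))


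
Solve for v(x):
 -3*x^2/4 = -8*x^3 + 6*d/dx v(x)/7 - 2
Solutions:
 v(x) = C1 + 7*x^4/3 - 7*x^3/24 + 7*x/3


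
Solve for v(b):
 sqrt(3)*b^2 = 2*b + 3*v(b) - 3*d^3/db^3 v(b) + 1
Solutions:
 v(b) = C3*exp(b) + sqrt(3)*b^2/3 - 2*b/3 + (C1*sin(sqrt(3)*b/2) + C2*cos(sqrt(3)*b/2))*exp(-b/2) - 1/3


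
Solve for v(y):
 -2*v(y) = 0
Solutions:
 v(y) = 0


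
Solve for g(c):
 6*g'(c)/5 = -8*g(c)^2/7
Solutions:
 g(c) = 21/(C1 + 20*c)


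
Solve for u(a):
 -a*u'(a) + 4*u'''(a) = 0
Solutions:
 u(a) = C1 + Integral(C2*airyai(2^(1/3)*a/2) + C3*airybi(2^(1/3)*a/2), a)


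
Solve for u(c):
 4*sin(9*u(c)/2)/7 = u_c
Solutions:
 -4*c/7 + log(cos(9*u(c)/2) - 1)/9 - log(cos(9*u(c)/2) + 1)/9 = C1


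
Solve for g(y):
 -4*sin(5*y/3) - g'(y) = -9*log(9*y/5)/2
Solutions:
 g(y) = C1 + 9*y*log(y)/2 - 9*y*log(5)/2 - 9*y/2 + 9*y*log(3) + 12*cos(5*y/3)/5


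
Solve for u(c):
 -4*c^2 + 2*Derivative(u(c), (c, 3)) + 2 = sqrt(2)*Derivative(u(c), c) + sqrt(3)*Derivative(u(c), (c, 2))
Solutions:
 u(c) = C1 + C2*exp(c*(sqrt(3) + sqrt(3 + 8*sqrt(2)))/4) + C3*exp(c*(-sqrt(3 + 8*sqrt(2)) + sqrt(3))/4) - 2*sqrt(2)*c^3/3 + 2*sqrt(3)*c^2 - 8*c - 5*sqrt(2)*c


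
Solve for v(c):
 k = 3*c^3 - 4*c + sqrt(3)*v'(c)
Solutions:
 v(c) = C1 - sqrt(3)*c^4/4 + 2*sqrt(3)*c^2/3 + sqrt(3)*c*k/3


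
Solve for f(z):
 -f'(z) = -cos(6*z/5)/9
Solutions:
 f(z) = C1 + 5*sin(6*z/5)/54


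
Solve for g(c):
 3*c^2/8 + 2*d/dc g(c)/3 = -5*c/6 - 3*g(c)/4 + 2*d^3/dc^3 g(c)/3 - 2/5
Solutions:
 g(c) = C1*exp(-c*(8*18^(1/3)/(sqrt(5793) + 81)^(1/3) + 12^(1/3)*(sqrt(5793) + 81)^(1/3))/24)*sin(2^(1/3)*3^(1/6)*c*(-2^(1/3)*3^(2/3)*(sqrt(5793) + 81)^(1/3)/24 + (sqrt(5793) + 81)^(-1/3))) + C2*exp(-c*(8*18^(1/3)/(sqrt(5793) + 81)^(1/3) + 12^(1/3)*(sqrt(5793) + 81)^(1/3))/24)*cos(2^(1/3)*3^(1/6)*c*(-2^(1/3)*3^(2/3)*(sqrt(5793) + 81)^(1/3)/24 + (sqrt(5793) + 81)^(-1/3))) + C3*exp(c*(8*18^(1/3)/(sqrt(5793) + 81)^(1/3) + 12^(1/3)*(sqrt(5793) + 81)^(1/3))/12) - c^2/2 - 2*c/9 - 136/405


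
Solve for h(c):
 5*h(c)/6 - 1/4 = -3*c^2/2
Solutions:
 h(c) = 3/10 - 9*c^2/5


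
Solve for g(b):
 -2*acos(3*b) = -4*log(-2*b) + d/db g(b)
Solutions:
 g(b) = C1 + 4*b*log(-b) - 2*b*acos(3*b) - 4*b + 4*b*log(2) + 2*sqrt(1 - 9*b^2)/3


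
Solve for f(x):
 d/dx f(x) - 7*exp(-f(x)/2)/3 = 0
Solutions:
 f(x) = 2*log(C1 + 7*x/6)


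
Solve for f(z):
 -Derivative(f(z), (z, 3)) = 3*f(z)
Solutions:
 f(z) = C3*exp(-3^(1/3)*z) + (C1*sin(3^(5/6)*z/2) + C2*cos(3^(5/6)*z/2))*exp(3^(1/3)*z/2)


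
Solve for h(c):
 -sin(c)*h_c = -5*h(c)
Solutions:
 h(c) = C1*sqrt(cos(c) - 1)*(cos(c)^2 - 2*cos(c) + 1)/(sqrt(cos(c) + 1)*(cos(c)^2 + 2*cos(c) + 1))


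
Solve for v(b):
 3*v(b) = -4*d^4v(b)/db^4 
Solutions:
 v(b) = (C1*sin(3^(1/4)*b/2) + C2*cos(3^(1/4)*b/2))*exp(-3^(1/4)*b/2) + (C3*sin(3^(1/4)*b/2) + C4*cos(3^(1/4)*b/2))*exp(3^(1/4)*b/2)


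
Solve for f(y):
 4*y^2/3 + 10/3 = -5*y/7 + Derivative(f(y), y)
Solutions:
 f(y) = C1 + 4*y^3/9 + 5*y^2/14 + 10*y/3


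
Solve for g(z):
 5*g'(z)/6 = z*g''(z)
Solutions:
 g(z) = C1 + C2*z^(11/6)


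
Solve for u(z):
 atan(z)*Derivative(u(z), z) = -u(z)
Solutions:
 u(z) = C1*exp(-Integral(1/atan(z), z))


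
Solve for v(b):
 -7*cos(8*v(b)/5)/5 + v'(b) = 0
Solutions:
 -7*b/5 - 5*log(sin(8*v(b)/5) - 1)/16 + 5*log(sin(8*v(b)/5) + 1)/16 = C1


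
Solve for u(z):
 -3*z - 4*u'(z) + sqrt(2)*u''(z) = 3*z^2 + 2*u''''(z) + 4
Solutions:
 u(z) = C1 + C2*exp(3^(1/3)*z*(sqrt(2)*3^(1/3)/(sqrt(3)*sqrt(108 - sqrt(2))/2 + 9)^(1/3) + 2*(sqrt(3)*sqrt(108 - sqrt(2))/2 + 9)^(1/3))/12)*sin(z*(-3*sqrt(6)/(3*sqrt(3)*sqrt(108 - sqrt(2))/2 + 27)^(1/3) + 2*sqrt(3)*(3*sqrt(3)*sqrt(108 - sqrt(2))/2 + 27)^(1/3))/12) + C3*exp(3^(1/3)*z*(sqrt(2)*3^(1/3)/(sqrt(3)*sqrt(108 - sqrt(2))/2 + 9)^(1/3) + 2*(sqrt(3)*sqrt(108 - sqrt(2))/2 + 9)^(1/3))/12)*cos(z*(-3*sqrt(6)/(3*sqrt(3)*sqrt(108 - sqrt(2))/2 + 27)^(1/3) + 2*sqrt(3)*(3*sqrt(3)*sqrt(108 - sqrt(2))/2 + 27)^(1/3))/12) + C4*exp(-3^(1/3)*z*(sqrt(2)*3^(1/3)/(sqrt(3)*sqrt(108 - sqrt(2))/2 + 9)^(1/3) + 2*(sqrt(3)*sqrt(108 - sqrt(2))/2 + 9)^(1/3))/6) - z^3/4 - 3*z^2/8 - 3*sqrt(2)*z^2/16 - 19*z/16 - 3*sqrt(2)*z/16
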